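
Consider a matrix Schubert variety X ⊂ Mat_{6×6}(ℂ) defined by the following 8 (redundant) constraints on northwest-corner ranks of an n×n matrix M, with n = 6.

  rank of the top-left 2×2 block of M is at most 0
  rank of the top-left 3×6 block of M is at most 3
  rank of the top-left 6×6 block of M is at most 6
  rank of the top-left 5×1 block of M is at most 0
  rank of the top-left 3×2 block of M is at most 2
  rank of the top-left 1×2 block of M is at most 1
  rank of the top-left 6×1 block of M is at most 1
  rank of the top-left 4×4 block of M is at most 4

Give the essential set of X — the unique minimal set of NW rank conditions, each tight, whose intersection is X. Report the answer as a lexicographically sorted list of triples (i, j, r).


Rank table r_w(6×6) implied by the 8 constraints:

  row 1: 0, 0, 1, 1, 1, 1
  row 2: 0, 0, 1, 2, 2, 2
  row 3: 0, 1, 2, 3, 3, 3
  row 4: 0, 1, 2, 3, 4, 4
  row 5: 0, 1, 2, 3, 4, 5
  row 6: 1, 2, 3, 4, 5, 6

hence w(1..6) = (3, 4, 2, 5, 6, 1).

|D(w)|=7, |Ess(w)|=2:

[(2, 2, 0), (5, 1, 0)]


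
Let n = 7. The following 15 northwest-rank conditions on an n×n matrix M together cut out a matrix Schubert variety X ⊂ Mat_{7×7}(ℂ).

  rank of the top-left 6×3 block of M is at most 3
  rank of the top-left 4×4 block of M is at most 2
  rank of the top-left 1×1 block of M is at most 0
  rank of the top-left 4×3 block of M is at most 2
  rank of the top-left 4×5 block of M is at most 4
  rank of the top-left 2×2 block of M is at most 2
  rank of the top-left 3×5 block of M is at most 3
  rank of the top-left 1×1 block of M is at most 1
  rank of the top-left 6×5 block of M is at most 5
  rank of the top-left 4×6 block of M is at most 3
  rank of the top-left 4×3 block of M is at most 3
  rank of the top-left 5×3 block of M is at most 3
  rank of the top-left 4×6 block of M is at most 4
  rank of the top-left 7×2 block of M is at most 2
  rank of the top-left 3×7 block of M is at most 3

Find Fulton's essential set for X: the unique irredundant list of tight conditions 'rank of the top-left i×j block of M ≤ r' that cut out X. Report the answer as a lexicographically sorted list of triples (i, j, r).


Propagating the 15 rank bounds to every northwest block:

  R[1]: 0 1 1 1 1 1 1
  R[2]: 1 2 2 2 2 2 2
  R[3]: 1 2 2 2 3 3 3
  R[4]: 1 2 2 2 3 3 4
  R[5]: 1 2 3 3 4 4 5
  R[6]: 1 2 3 4 5 5 6
  R[7]: 1 2 3 4 5 6 7

so w = (2, 1, 5, 7, 3, 4, 6).

Fulton essential set (3 of the 6 Rothe cells):

[(1, 1, 0), (4, 4, 2), (4, 6, 3)]


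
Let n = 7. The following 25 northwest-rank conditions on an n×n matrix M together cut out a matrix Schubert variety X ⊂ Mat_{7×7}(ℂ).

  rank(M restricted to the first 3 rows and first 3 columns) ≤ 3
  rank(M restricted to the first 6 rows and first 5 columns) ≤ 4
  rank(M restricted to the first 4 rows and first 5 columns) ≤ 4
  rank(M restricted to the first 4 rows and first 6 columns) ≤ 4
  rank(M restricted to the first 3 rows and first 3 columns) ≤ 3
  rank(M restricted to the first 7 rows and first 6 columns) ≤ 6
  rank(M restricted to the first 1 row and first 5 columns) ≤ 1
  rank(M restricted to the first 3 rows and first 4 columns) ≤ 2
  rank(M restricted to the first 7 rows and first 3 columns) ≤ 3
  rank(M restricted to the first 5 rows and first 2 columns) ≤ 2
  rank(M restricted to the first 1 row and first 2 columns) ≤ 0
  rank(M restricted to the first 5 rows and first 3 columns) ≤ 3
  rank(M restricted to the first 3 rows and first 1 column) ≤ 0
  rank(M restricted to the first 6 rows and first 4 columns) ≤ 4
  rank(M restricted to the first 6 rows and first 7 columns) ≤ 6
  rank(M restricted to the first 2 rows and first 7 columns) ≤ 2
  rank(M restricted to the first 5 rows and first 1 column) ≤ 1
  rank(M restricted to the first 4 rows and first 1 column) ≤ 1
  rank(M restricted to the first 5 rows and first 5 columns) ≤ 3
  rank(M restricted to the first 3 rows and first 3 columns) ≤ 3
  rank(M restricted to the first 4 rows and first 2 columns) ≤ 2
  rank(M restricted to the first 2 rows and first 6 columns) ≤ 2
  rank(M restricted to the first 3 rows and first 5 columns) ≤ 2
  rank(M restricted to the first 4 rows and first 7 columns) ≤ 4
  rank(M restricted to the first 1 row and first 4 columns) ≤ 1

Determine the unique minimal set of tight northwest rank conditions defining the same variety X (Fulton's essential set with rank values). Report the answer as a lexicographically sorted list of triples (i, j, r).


Recovering R(i,j) via the rank-extension bound from the 25 conditions:

  0 0 1 1 1 1 1
  0 1 2 2 2 2 2
  0 1 2 2 2 3 3
  1 2 3 3 3 4 4
  1 2 3 3 3 4 5
  1 2 3 4 4 5 6
  1 2 3 4 5 6 7

hence w(1..7) = (3, 2, 6, 1, 7, 4, 5).

ℓ(w)=8; the 4 essential cells (i,j,r):

[(1, 2, 0), (3, 1, 0), (3, 5, 2), (5, 5, 3)]


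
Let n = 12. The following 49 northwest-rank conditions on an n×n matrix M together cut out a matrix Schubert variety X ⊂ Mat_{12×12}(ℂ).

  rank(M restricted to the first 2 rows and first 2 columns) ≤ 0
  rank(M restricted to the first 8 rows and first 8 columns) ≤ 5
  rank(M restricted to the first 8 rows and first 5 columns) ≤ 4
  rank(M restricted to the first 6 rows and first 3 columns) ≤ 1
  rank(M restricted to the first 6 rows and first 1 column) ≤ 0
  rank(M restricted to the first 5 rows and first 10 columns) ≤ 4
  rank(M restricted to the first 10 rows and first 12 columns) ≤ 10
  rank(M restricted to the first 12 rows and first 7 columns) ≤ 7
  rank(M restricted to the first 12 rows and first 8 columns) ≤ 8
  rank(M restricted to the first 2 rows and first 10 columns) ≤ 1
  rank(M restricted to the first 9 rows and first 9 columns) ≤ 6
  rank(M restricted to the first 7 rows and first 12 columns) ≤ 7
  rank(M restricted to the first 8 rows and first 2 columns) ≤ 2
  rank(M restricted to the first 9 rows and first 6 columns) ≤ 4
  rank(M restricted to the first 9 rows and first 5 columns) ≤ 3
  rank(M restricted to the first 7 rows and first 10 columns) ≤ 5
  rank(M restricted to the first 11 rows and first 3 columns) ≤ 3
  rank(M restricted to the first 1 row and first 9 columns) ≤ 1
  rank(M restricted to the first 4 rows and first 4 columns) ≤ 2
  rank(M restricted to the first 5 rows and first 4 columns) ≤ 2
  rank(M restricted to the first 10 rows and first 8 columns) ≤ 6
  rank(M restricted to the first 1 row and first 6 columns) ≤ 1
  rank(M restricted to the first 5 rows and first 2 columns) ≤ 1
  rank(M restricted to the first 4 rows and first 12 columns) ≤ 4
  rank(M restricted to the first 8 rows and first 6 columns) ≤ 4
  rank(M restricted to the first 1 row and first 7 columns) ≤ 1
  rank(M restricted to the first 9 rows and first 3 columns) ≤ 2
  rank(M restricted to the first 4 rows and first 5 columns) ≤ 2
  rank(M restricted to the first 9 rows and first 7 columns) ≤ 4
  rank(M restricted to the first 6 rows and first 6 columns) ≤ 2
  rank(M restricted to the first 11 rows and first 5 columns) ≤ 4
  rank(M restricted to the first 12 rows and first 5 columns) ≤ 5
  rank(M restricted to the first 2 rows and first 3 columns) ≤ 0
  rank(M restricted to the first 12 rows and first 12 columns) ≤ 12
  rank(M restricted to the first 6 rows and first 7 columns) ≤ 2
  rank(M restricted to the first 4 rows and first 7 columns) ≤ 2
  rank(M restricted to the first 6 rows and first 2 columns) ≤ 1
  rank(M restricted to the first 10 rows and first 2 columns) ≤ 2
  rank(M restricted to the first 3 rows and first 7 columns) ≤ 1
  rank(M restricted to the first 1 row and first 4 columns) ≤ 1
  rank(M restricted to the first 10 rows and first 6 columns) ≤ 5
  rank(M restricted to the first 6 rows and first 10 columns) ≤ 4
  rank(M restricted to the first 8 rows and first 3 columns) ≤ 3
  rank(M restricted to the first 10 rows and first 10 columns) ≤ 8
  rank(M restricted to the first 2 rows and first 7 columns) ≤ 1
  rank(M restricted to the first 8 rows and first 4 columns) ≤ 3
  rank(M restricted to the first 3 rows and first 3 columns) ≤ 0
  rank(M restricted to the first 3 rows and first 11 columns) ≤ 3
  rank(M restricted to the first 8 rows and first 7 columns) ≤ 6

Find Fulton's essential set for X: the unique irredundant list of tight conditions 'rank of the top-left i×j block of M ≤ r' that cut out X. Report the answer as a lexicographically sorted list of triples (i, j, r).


Recovering R(i,j) via the rank-extension bound from the 49 conditions:

  i=1: 0, 0, 0, 1, 1, 1, 1, 1, 1, 1, 1, 1
  i=2: 0, 0, 0, 1, 1, 1, 1, 1, 1, 1, 2, 2
  i=3: 0, 0, 0, 1, 1, 1, 1, 2, 2, 2, 3, 3
  i=4: 0, 1, 1, 2, 2, 2, 2, 3, 3, 3, 4, 4
  i=5: 0, 1, 1, 2, 2, 2, 2, 3, 4, 4, 5, 5
  i=6: 0, 1, 1, 2, 2, 2, 2, 3, 4, 4, 5, 6
  i=7: 1, 2, 2, 3, 3, 3, 3, 4, 5, 5, 6, 7
  i=8: 1, 2, 2, 3, 3, 4, 4, 5, 6, 6, 7, 8
  i=9: 1, 2, 2, 3, 3, 4, 4, 5, 6, 7, 8, 9
  i=10: 1, 2, 3, 4, 4, 5, 5, 6, 7, 8, 9, 10
  i=11: 1, 2, 3, 4, 4, 5, 6, 7, 8, 9, 10, 11
  i=12: 1, 2, 3, 4, 5, 6, 7, 8, 9, 10, 11, 12

hence w(1..12) = (4, 11, 8, 2, 9, 12, 1, 6, 10, 3, 7, 5).

Fulton essential set (11 of the 36 Rothe cells):

[(2, 10, 1), (3, 3, 0), (3, 7, 1), (6, 1, 0), (6, 3, 1), (6, 7, 2), (6, 10, 4), (9, 3, 2), (9, 5, 3), (9, 7, 4), (11, 5, 4)]


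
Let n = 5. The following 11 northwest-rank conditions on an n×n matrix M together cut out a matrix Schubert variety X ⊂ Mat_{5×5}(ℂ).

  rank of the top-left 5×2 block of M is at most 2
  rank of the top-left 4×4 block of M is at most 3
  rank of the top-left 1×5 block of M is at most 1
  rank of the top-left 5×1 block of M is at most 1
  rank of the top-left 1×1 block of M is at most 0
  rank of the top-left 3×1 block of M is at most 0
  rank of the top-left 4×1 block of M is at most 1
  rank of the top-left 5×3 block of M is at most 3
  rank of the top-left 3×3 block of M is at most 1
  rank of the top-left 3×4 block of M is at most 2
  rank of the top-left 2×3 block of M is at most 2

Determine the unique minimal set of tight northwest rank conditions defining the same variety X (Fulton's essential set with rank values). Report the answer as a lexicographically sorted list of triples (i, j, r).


Propagating the 11 rank bounds to every northwest block:

  i=1: 0  1  1  1  1
  i=2: 0  1  1  2  2
  i=3: 0  1  1  2  3
  i=4: 1  2  2  3  4
  i=5: 1  2  3  4  5

second differences of R give the permutation w = (2, 4, 5, 1, 3).

2 SE-corners of the 5-cell Rothe diagram give Ess(w):

[(3, 1, 0), (3, 3, 1)]


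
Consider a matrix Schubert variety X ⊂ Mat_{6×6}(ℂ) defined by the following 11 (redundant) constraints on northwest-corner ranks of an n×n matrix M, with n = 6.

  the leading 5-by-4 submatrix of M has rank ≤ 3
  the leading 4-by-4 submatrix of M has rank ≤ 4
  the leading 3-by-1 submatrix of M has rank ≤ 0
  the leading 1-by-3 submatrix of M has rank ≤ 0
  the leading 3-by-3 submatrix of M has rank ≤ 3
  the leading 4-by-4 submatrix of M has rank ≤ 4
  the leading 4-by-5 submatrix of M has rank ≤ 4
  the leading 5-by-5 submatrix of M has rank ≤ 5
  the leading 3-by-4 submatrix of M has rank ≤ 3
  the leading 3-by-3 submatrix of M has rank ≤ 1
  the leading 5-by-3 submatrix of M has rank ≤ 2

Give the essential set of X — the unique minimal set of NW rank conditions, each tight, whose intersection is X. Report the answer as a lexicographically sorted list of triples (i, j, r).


Reconstructing r_w from the 11 given conditions:

  i=1: 0  0  0  1  1  1
  i=2: 0  1  1  2  2  2
  i=3: 0  1  1  2  3  3
  i=4: 1  2  2  3  4  4
  i=5: 1  2  2  3  4  5
  i=6: 1  2  3  4  5  6

giving w = (4, 2, 5, 1, 6, 3) via Δ²R.

Fulton essential set (4 of the 7 Rothe cells):

[(1, 3, 0), (3, 1, 0), (3, 3, 1), (5, 3, 2)]


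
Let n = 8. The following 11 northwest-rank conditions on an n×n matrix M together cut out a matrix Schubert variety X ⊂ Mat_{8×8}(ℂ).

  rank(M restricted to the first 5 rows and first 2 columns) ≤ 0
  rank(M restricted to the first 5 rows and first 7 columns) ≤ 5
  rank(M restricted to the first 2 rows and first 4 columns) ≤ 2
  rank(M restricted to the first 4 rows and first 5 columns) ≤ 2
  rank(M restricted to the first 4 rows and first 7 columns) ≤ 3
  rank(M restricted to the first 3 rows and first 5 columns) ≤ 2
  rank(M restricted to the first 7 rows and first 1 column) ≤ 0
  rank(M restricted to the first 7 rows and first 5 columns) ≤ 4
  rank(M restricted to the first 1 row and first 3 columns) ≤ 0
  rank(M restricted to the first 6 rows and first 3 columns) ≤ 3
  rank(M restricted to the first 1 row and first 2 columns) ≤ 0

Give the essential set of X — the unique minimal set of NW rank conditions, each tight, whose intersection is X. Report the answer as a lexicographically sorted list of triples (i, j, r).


Reconstructing r_w from the 11 given conditions:

  R[1]: 0, 0, 0, 1, 1, 1, 1, 1
  R[2]: 0, 0, 1, 2, 2, 2, 2, 2
  R[3]: 0, 0, 1, 2, 2, 3, 3, 3
  R[4]: 0, 0, 1, 2, 2, 3, 3, 4
  R[5]: 0, 0, 1, 2, 3, 4, 4, 5
  R[6]: 0, 1, 2, 3, 4, 5, 5, 6
  R[7]: 0, 1, 2, 3, 4, 5, 6, 7
  R[8]: 1, 2, 3, 4, 5, 6, 7, 8

second differences of R give the permutation w = (4, 3, 6, 8, 5, 2, 7, 1).

5 SE-corners of the 16-cell Rothe diagram give Ess(w):

[(1, 3, 0), (4, 5, 2), (4, 7, 3), (5, 2, 0), (7, 1, 0)]


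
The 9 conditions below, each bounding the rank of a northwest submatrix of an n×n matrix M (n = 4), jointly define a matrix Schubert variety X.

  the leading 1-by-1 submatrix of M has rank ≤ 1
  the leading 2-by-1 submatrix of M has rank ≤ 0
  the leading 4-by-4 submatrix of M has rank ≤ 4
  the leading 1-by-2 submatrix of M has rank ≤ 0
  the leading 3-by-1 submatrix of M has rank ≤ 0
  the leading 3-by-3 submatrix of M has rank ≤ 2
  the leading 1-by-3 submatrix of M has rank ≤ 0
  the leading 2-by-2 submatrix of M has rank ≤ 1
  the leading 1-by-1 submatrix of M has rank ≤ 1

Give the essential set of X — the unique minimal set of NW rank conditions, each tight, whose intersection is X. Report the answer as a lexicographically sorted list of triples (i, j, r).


Propagating the 9 rank bounds to every northwest block:

  R[1]: 0 0 0 1
  R[2]: 0 1 1 2
  R[3]: 0 1 2 3
  R[4]: 1 2 3 4

giving w = (4, 2, 3, 1) via Δ²R.

Fulton essential set (2 of the 5 Rothe cells):

[(1, 3, 0), (3, 1, 0)]


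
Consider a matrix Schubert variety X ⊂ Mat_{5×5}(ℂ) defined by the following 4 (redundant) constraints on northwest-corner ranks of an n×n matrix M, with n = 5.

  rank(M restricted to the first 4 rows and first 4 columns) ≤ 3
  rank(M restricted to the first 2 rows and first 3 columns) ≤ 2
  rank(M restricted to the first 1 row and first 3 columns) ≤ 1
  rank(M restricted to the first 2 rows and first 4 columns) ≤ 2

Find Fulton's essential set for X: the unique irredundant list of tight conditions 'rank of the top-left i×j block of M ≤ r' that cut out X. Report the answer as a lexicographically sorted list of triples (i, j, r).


Rank table r_w(5×5) implied by the 4 constraints:

  i=1: 1  1  1  1  1
  i=2: 1  2  2  2  2
  i=3: 1  2  3  3  3
  i=4: 1  2  3  3  4
  i=5: 1  2  3  4  5

reading off 1-entries of Δ²R: w = (1, 2, 3, 5, 4).

Fulton essential set (the sole Rothe cell):

[(4, 4, 3)]


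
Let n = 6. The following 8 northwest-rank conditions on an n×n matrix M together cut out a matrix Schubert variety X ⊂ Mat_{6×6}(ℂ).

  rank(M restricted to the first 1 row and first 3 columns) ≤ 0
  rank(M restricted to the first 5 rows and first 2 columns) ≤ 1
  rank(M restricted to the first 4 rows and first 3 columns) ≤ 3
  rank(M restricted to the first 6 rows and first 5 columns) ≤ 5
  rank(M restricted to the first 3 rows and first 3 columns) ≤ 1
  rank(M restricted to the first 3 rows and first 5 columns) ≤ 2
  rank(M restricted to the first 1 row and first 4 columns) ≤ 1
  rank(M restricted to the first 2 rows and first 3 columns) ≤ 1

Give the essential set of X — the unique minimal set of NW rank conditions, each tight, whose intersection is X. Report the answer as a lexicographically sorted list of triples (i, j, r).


Rank table r_w(6×6) implied by the 8 constraints:

  0 | 0 | 0 | 1 | 1 | 1
  1 | 1 | 1 | 2 | 2 | 2
  1 | 1 | 1 | 2 | 2 | 3
  1 | 1 | 2 | 3 | 3 | 4
  1 | 1 | 2 | 3 | 4 | 5
  1 | 2 | 3 | 4 | 5 | 6

so w = (4, 1, 6, 3, 5, 2).

D(w) has 8 cells with 4 SE-corners; essential set:

[(1, 3, 0), (3, 3, 1), (3, 5, 2), (5, 2, 1)]


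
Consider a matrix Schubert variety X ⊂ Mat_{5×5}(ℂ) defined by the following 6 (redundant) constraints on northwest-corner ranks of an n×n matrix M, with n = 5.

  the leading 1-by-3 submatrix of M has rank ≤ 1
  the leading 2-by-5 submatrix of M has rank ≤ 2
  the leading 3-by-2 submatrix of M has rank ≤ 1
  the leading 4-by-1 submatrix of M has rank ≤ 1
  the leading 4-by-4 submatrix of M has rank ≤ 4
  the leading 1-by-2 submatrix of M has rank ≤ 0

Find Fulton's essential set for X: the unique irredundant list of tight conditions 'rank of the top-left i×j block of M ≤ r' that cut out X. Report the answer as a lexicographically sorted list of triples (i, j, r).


Rank table r_w(5×5) implied by the 6 constraints:

  0, 0, 1, 1, 1
  1, 1, 2, 2, 2
  1, 1, 2, 3, 3
  1, 2, 3, 4, 4
  1, 2, 3, 4, 5

the unique w with this rank table is (3, 1, 4, 2, 5).

ℓ(w)=3; the 2 essential cells (i,j,r):

[(1, 2, 0), (3, 2, 1)]


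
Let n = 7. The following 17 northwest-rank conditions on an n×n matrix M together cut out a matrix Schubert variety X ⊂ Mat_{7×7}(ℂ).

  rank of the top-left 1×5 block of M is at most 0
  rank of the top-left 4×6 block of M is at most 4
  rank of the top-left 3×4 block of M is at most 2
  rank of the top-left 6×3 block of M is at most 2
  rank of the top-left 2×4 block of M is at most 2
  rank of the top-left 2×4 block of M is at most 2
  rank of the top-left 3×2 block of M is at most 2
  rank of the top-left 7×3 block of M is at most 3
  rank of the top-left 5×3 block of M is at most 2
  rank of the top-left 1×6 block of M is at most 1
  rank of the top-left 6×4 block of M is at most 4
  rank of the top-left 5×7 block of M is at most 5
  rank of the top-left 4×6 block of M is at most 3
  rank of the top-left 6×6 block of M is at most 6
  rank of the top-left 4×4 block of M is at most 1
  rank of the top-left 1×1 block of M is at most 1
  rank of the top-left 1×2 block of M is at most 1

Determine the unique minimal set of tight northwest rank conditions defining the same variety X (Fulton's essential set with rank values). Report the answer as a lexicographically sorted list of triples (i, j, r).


Reconstructing r_w from the 17 given conditions:

  R[1]: 0 0 0 0 0 1 1
  R[2]: 1 1 1 1 1 2 2
  R[3]: 1 1 1 1 2 3 3
  R[4]: 1 1 1 1 2 3 4
  R[5]: 1 2 2 2 3 4 5
  R[6]: 1 2 2 3 4 5 6
  R[7]: 1 2 3 4 5 6 7

so w = (6, 1, 5, 7, 2, 4, 3).

Rothe diagram D(w) (12 cells), 3 SE-corners (essential conditions):

[(1, 5, 0), (4, 4, 1), (6, 3, 2)]


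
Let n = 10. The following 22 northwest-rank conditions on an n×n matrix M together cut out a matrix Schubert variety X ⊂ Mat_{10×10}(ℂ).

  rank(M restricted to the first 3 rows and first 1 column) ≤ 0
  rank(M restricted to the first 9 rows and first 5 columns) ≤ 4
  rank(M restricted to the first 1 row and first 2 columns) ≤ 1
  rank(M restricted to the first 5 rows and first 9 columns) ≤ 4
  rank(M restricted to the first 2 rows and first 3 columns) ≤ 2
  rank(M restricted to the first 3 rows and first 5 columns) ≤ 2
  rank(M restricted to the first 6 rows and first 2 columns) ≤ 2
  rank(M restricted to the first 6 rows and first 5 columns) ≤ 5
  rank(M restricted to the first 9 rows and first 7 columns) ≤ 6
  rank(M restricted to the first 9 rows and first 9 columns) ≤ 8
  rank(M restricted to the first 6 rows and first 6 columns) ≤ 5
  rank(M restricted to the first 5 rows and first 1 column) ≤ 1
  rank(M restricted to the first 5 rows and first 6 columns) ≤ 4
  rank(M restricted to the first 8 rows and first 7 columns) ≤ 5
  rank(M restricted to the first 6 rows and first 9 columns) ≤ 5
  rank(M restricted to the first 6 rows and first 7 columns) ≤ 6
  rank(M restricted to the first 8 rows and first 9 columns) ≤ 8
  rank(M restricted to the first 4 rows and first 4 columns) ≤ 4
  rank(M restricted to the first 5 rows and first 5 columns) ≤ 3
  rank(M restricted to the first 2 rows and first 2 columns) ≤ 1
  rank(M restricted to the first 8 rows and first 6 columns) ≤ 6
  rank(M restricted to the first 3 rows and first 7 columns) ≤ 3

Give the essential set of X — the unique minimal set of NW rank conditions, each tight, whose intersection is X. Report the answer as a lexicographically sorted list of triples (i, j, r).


Computing R[i][j] = min implied NW-rank bound (n=10, 22 conditions):

  i=1: 0, 1, 1, 1, 1, 1, 1, 1, 1, 1
  i=2: 0, 1, 2, 2, 2, 2, 2, 2, 2, 2
  i=3: 0, 1, 2, 2, 2, 3, 3, 3, 3, 3
  i=4: 1, 2, 3, 3, 3, 4, 4, 4, 4, 4
  i=5: 1, 2, 3, 3, 3, 4, 4, 4, 4, 5
  i=6: 1, 2, 3, 4, 4, 5, 5, 5, 5, 6
  i=7: 1, 2, 3, 4, 4, 5, 5, 6, 6, 7
  i=8: 1, 2, 3, 4, 4, 5, 5, 6, 7, 8
  i=9: 1, 2, 3, 4, 4, 5, 6, 7, 8, 9
  i=10: 1, 2, 3, 4, 5, 6, 7, 8, 9, 10

hence w(1..10) = (2, 3, 6, 1, 10, 4, 8, 9, 7, 5).

6 SE-corners of the 15-cell Rothe diagram give Ess(w):

[(3, 1, 0), (3, 5, 2), (5, 5, 3), (5, 9, 4), (8, 7, 5), (9, 5, 4)]


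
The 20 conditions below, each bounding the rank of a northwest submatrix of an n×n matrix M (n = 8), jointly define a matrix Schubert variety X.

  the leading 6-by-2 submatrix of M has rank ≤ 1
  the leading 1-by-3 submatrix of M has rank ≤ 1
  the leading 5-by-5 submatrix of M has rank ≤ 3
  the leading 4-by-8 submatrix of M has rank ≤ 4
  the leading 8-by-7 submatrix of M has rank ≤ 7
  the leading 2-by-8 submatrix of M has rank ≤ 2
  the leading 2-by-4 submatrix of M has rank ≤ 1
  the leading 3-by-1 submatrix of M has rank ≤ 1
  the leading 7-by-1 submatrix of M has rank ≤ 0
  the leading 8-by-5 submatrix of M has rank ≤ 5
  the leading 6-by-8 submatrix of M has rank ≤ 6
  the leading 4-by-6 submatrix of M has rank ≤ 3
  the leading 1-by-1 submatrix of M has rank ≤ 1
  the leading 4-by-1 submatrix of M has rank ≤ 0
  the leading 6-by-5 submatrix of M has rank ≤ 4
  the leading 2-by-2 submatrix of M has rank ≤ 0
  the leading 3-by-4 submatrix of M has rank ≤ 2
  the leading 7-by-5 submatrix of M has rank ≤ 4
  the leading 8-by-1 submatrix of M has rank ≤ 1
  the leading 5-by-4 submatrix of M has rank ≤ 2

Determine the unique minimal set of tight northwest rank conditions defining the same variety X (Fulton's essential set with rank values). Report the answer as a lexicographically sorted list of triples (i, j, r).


The tightest implied rank at each (i,j), from the 20 conditions:

  0 | 0 | 1 | 1 | 1 | 1 | 1 | 1
  0 | 0 | 1 | 1 | 2 | 2 | 2 | 2
  0 | 1 | 2 | 2 | 3 | 3 | 3 | 3
  0 | 1 | 2 | 2 | 3 | 3 | 4 | 4
  0 | 1 | 2 | 2 | 3 | 4 | 5 | 5
  0 | 1 | 2 | 3 | 4 | 5 | 6 | 6
  0 | 1 | 2 | 3 | 4 | 5 | 6 | 7
  1 | 2 | 3 | 4 | 5 | 6 | 7 | 8

reading off 1-entries of Δ²R: w = (3, 5, 2, 7, 6, 4, 8, 1).

D(w) has 13 cells with 5 SE-corners; essential set:

[(2, 2, 0), (2, 4, 1), (4, 6, 3), (5, 4, 2), (7, 1, 0)]


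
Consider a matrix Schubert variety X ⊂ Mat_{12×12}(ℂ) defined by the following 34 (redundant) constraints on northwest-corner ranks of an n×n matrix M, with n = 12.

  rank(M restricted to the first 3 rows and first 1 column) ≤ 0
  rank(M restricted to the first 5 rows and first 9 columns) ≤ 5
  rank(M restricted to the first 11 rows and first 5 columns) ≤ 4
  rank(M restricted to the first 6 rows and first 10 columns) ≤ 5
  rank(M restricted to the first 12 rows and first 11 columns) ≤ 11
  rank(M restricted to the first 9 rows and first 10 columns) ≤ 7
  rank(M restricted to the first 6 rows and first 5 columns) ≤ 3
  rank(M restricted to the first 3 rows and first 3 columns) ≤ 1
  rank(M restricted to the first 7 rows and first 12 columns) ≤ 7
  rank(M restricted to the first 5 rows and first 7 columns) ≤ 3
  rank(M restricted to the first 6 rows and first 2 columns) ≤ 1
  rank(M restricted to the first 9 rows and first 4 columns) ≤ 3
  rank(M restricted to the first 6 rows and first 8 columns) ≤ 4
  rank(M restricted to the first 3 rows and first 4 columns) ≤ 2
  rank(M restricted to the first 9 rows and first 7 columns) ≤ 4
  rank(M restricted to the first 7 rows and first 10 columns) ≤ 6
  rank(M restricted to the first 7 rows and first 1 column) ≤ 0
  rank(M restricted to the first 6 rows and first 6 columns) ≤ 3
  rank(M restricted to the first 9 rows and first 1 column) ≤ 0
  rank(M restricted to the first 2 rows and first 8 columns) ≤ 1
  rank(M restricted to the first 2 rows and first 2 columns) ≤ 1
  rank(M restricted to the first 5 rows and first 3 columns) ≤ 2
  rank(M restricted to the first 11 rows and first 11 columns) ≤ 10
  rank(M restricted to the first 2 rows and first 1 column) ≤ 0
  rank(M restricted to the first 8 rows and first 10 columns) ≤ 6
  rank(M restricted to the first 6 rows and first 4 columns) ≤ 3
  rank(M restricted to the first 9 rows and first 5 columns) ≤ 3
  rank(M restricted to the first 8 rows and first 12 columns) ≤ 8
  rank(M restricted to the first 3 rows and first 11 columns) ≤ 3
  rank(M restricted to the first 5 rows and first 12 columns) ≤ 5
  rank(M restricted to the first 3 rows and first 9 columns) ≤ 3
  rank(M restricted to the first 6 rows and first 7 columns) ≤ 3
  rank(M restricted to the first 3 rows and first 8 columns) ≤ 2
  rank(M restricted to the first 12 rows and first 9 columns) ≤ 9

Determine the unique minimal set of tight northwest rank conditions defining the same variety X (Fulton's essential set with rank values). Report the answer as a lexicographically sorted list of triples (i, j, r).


Recovering R(i,j) via the rank-extension bound from the 34 conditions:

  0 | 1 | 1 | 1 | 1 | 1 | 1 | 1 | 1 | 1 | 1 | 1
  0 | 1 | 1 | 1 | 1 | 1 | 1 | 1 | 2 | 2 | 2 | 2
  0 | 1 | 1 | 2 | 2 | 2 | 2 | 2 | 3 | 3 | 3 | 3
  0 | 1 | 2 | 3 | 3 | 3 | 3 | 3 | 4 | 4 | 4 | 4
  0 | 1 | 2 | 3 | 3 | 3 | 3 | 4 | 5 | 5 | 5 | 5
  0 | 1 | 2 | 3 | 3 | 3 | 3 | 4 | 5 | 5 | 6 | 6
  0 | 1 | 2 | 3 | 3 | 4 | 4 | 5 | 6 | 6 | 7 | 7
  0 | 1 | 2 | 3 | 3 | 4 | 4 | 5 | 6 | 6 | 7 | 8
  0 | 1 | 2 | 3 | 3 | 4 | 4 | 5 | 6 | 7 | 8 | 9
  1 | 2 | 3 | 4 | 4 | 5 | 5 | 6 | 7 | 8 | 9 | 10
  1 | 2 | 3 | 4 | 4 | 5 | 6 | 7 | 8 | 9 | 10 | 11
  1 | 2 | 3 | 4 | 5 | 6 | 7 | 8 | 9 | 10 | 11 | 12

so w = (2, 9, 4, 3, 8, 11, 6, 12, 10, 1, 7, 5).

Fulton essential set (9 of the 30 Rothe cells):

[(2, 8, 1), (3, 3, 1), (6, 7, 3), (6, 10, 5), (8, 10, 6), (9, 1, 0), (9, 5, 3), (9, 7, 4), (11, 5, 4)]


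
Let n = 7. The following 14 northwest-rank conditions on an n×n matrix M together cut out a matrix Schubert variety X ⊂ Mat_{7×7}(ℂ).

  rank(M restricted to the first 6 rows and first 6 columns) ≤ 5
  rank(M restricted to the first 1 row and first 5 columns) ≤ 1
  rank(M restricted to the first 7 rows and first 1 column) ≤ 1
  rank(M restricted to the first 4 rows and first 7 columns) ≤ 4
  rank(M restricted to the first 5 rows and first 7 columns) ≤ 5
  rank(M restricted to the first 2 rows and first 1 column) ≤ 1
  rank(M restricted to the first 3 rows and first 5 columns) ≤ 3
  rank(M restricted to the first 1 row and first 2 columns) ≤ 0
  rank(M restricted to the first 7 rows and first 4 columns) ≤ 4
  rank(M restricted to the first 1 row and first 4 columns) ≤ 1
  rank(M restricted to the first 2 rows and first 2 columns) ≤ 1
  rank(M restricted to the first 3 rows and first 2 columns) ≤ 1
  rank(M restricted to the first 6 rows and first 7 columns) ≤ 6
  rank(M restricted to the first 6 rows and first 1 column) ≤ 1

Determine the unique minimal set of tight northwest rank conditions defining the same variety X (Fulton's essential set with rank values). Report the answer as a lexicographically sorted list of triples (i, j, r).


Rank table r_w(7×7) implied by the 14 constraints:

  0 | 0 | 1 | 1 | 1 | 1 | 1
  1 | 1 | 2 | 2 | 2 | 2 | 2
  1 | 1 | 2 | 3 | 3 | 3 | 3
  1 | 2 | 3 | 4 | 4 | 4 | 4
  1 | 2 | 3 | 4 | 5 | 5 | 5
  1 | 2 | 3 | 4 | 5 | 5 | 6
  1 | 2 | 3 | 4 | 5 | 6 | 7

second differences of R give the permutation w = (3, 1, 4, 2, 5, 7, 6).

3 SE-corners of the 4-cell Rothe diagram give Ess(w):

[(1, 2, 0), (3, 2, 1), (6, 6, 5)]


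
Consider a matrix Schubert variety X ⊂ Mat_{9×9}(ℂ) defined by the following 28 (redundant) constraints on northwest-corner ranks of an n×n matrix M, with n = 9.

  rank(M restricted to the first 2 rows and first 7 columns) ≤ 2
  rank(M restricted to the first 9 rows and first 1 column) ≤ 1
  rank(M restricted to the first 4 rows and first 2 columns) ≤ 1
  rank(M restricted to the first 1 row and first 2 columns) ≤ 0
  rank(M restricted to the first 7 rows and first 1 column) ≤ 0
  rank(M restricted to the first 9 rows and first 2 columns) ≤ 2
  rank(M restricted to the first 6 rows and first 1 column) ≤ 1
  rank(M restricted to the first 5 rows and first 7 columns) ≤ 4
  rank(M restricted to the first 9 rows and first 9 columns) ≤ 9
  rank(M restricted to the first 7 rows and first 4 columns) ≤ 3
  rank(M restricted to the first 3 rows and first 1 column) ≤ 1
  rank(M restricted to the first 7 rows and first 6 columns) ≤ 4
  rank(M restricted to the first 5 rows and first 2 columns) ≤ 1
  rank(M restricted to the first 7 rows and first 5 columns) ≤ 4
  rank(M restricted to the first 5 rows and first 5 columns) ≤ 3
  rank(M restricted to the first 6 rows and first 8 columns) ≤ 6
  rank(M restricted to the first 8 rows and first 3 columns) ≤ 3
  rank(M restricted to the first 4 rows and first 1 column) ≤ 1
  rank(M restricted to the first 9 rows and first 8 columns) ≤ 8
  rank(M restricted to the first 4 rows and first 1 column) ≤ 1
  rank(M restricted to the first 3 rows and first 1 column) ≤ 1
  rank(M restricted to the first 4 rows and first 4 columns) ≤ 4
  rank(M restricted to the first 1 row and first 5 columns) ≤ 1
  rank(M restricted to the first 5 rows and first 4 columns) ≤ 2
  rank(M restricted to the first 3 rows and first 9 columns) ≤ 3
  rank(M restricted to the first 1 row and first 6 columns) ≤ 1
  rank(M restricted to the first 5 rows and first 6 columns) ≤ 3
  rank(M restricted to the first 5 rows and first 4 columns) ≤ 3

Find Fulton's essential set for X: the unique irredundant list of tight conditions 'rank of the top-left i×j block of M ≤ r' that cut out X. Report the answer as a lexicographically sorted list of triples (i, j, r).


Propagating the 28 rank bounds to every northwest block:

  R[1]: 0 0 1 1 1 1 1 1 1
  R[2]: 0 1 2 2 2 2 2 2 2
  R[3]: 0 1 2 2 3 3 3 3 3
  R[4]: 0 1 2 2 3 3 4 4 4
  R[5]: 0 1 2 2 3 3 4 5 5
  R[6]: 0 1 2 3 4 4 5 6 6
  R[7]: 0 1 2 3 4 4 5 6 7
  R[8]: 1 2 3 4 5 5 6 7 8
  R[9]: 1 2 3 4 5 6 7 8 9

hence w(1..9) = (3, 2, 5, 7, 8, 4, 9, 1, 6).

|D(w)|=14, |Ess(w)|=5:

[(1, 2, 0), (5, 4, 2), (5, 6, 3), (7, 1, 0), (7, 6, 4)]


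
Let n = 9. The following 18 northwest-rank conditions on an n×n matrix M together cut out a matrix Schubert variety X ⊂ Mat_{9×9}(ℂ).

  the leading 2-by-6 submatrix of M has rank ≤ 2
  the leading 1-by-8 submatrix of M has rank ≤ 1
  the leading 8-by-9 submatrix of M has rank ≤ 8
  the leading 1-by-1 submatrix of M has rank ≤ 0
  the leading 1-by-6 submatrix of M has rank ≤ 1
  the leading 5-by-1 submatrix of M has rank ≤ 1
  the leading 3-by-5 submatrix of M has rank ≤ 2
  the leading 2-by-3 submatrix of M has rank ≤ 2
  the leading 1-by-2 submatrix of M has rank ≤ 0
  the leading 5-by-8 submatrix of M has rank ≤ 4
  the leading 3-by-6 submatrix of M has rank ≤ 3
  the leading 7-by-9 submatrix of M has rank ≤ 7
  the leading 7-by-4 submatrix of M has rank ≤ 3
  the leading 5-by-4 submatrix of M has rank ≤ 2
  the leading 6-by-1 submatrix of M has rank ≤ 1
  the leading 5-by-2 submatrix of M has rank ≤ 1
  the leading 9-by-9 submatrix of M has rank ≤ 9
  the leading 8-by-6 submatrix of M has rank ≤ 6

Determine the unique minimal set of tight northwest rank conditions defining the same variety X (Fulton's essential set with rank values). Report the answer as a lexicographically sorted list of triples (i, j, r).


Computing R[i][j] = min implied NW-rank bound (n=9, 18 conditions):

  0 | 0 | 1 | 1 | 1 | 1 | 1 | 1 | 1
  1 | 1 | 2 | 2 | 2 | 2 | 2 | 2 | 2
  1 | 1 | 2 | 2 | 2 | 3 | 3 | 3 | 3
  1 | 1 | 2 | 2 | 3 | 4 | 4 | 4 | 4
  1 | 1 | 2 | 2 | 3 | 4 | 4 | 4 | 5
  1 | 2 | 3 | 3 | 4 | 5 | 5 | 5 | 6
  1 | 2 | 3 | 3 | 4 | 5 | 6 | 6 | 7
  1 | 2 | 3 | 4 | 5 | 6 | 7 | 7 | 8
  1 | 2 | 3 | 4 | 5 | 6 | 7 | 8 | 9

giving w = (3, 1, 6, 5, 9, 2, 7, 4, 8) via Δ²R.

|D(w)|=12, |Ess(w)|=6:

[(1, 2, 0), (3, 5, 2), (5, 2, 1), (5, 4, 2), (5, 8, 4), (7, 4, 3)]


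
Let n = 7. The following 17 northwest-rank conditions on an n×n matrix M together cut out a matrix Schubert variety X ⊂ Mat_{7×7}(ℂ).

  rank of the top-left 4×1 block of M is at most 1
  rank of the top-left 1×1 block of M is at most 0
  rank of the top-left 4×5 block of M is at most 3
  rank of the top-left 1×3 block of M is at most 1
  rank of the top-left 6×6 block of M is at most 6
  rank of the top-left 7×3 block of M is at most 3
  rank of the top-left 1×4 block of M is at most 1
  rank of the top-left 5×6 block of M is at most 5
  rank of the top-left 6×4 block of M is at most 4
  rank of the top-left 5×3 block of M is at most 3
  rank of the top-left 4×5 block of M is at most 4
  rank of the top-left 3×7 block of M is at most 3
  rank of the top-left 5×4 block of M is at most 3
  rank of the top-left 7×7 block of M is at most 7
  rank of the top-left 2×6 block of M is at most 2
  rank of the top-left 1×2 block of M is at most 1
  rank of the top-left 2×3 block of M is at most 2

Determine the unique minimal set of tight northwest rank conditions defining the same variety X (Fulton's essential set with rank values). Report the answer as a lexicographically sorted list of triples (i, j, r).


Propagating the 17 rank bounds to every northwest block:

  R[1]: 0  1  1  1  1  1  1
  R[2]: 1  2  2  2  2  2  2
  R[3]: 1  2  3  3  3  3  3
  R[4]: 1  2  3  3  3  4  4
  R[5]: 1  2  3  3  4  5  5
  R[6]: 1  2  3  4  5  6  6
  R[7]: 1  2  3  4  5  6  7

second differences of R give the permutation w = (2, 1, 3, 6, 5, 4, 7).

Fulton essential set (3 of the 4 Rothe cells):

[(1, 1, 0), (4, 5, 3), (5, 4, 3)]


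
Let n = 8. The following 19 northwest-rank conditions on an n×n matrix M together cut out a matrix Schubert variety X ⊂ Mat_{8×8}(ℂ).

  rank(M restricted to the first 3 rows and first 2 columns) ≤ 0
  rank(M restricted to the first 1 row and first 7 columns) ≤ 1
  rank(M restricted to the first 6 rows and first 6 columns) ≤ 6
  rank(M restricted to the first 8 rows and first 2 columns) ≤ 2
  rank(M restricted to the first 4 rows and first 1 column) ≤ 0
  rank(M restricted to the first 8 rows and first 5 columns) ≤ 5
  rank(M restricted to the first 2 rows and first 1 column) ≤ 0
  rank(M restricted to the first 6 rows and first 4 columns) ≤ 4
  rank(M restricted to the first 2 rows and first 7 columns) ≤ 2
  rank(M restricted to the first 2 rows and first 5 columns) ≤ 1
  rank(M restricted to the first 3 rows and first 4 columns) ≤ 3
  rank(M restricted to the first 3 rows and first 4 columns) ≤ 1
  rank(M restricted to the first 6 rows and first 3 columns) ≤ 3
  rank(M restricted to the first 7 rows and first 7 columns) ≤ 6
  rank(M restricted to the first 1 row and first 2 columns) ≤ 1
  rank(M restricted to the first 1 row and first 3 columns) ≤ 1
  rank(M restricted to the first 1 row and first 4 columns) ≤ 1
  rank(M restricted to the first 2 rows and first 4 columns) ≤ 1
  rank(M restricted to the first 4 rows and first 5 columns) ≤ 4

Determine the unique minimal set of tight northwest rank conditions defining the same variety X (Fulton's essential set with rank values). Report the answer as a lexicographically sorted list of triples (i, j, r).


The tightest implied rank at each (i,j), from the 19 conditions:

  R[1]: 0  0  1  1  1  1  1  1
  R[2]: 0  0  1  1  1  2  2  2
  R[3]: 0  0  1  1  2  3  3  3
  R[4]: 0  1  2  2  3  4  4  4
  R[5]: 1  2  3  3  4  5  5  5
  R[6]: 1  2  3  4  5  6  6  6
  R[7]: 1  2  3  4  5  6  6  7
  R[8]: 1  2  3  4  5  6  7  8

reading off 1-entries of Δ²R: w = (3, 6, 5, 2, 1, 4, 8, 7).

|D(w)|=11, |Ess(w)|=5:

[(2, 5, 1), (3, 2, 0), (3, 4, 1), (4, 1, 0), (7, 7, 6)]


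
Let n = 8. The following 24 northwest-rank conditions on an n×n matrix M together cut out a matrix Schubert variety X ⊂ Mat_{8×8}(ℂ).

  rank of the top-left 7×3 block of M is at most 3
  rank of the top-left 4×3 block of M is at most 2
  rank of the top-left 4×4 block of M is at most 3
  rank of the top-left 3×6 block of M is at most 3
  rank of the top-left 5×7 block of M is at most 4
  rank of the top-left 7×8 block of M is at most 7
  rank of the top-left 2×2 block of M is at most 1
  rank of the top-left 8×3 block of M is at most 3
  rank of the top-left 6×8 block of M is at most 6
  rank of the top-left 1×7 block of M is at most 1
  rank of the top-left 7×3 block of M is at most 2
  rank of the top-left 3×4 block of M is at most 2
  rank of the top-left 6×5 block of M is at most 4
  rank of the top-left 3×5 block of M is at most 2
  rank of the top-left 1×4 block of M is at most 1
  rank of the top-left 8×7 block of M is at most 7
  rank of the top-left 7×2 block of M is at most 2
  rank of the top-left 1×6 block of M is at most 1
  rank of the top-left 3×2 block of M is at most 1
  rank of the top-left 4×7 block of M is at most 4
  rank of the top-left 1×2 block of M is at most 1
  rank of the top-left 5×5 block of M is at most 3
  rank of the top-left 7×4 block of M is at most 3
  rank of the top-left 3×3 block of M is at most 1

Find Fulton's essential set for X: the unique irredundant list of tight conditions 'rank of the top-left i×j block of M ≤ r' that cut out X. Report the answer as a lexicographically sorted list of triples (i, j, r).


The tightest implied rank at each (i,j), from the 24 conditions:

  R[1]: 1 | 1 | 1 | 1 | 1 | 1 | 1 | 1
  R[2]: 1 | 1 | 1 | 2 | 2 | 2 | 2 | 2
  R[3]: 1 | 1 | 1 | 2 | 2 | 3 | 3 | 3
  R[4]: 1 | 2 | 2 | 3 | 3 | 4 | 4 | 4
  R[5]: 1 | 2 | 2 | 3 | 3 | 4 | 4 | 5
  R[6]: 1 | 2 | 2 | 3 | 4 | 5 | 5 | 6
  R[7]: 1 | 2 | 2 | 3 | 4 | 5 | 6 | 7
  R[8]: 1 | 2 | 3 | 4 | 5 | 6 | 7 | 8

giving w = (1, 4, 6, 2, 8, 5, 7, 3) via Δ²R.

D(w) has 10 cells with 5 SE-corners; essential set:

[(3, 3, 1), (3, 5, 2), (5, 5, 3), (5, 7, 4), (7, 3, 2)]


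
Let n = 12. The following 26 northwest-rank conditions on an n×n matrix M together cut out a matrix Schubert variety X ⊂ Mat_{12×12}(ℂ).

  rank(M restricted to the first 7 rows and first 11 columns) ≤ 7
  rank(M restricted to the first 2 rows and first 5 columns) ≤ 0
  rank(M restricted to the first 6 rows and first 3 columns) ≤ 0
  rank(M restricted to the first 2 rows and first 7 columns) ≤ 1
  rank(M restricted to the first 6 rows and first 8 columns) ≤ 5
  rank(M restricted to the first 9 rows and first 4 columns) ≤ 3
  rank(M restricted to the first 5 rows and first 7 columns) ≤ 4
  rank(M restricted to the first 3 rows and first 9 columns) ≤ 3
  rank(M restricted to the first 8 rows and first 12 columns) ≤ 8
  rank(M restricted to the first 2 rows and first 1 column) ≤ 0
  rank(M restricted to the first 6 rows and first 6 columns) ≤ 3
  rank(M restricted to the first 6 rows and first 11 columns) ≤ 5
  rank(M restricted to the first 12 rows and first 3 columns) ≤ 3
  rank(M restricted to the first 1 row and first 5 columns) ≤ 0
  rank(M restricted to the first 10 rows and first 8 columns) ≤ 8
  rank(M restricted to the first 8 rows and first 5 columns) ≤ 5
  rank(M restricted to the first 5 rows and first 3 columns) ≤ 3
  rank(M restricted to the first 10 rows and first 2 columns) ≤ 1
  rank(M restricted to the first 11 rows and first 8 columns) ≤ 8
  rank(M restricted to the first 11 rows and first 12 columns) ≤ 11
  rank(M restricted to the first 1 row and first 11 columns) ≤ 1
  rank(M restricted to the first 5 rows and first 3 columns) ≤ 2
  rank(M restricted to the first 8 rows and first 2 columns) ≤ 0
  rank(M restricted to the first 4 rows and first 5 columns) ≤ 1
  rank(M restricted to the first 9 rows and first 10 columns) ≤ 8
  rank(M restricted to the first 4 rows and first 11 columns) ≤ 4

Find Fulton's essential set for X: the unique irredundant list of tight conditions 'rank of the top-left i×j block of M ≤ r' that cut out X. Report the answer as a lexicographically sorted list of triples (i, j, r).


Recovering R(i,j) via the rank-extension bound from the 26 conditions:

  row 1: 0, 0, 0, 0, 0, 1, 1, 1, 1, 1, 1, 1
  row 2: 0, 0, 0, 0, 0, 1, 1, 2, 2, 2, 2, 2
  row 3: 0, 0, 0, 1, 1, 2, 2, 3, 3, 3, 3, 3
  row 4: 0, 0, 0, 1, 1, 2, 3, 4, 4, 4, 4, 4
  row 5: 0, 0, 0, 1, 2, 3, 4, 5, 5, 5, 5, 5
  row 6: 0, 0, 0, 1, 2, 3, 4, 5, 5, 5, 5, 6
  row 7: 0, 0, 1, 2, 3, 4, 5, 6, 6, 6, 6, 7
  row 8: 0, 0, 1, 2, 3, 4, 5, 6, 7, 7, 7, 8
  row 9: 1, 1, 2, 3, 4, 5, 6, 7, 8, 8, 8, 9
  row 10: 1, 1, 2, 3, 4, 5, 6, 7, 8, 9, 9, 10
  row 11: 1, 2, 3, 4, 5, 6, 7, 8, 9, 10, 10, 11
  row 12: 1, 2, 3, 4, 5, 6, 7, 8, 9, 10, 11, 12

the unique w with this rank table is (6, 8, 4, 7, 5, 12, 3, 9, 1, 10, 2, 11).

ℓ(w)=32; the 7 essential cells (i,j,r):

[(2, 5, 0), (2, 7, 1), (4, 5, 1), (6, 3, 0), (6, 11, 5), (8, 2, 0), (10, 2, 1)]
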